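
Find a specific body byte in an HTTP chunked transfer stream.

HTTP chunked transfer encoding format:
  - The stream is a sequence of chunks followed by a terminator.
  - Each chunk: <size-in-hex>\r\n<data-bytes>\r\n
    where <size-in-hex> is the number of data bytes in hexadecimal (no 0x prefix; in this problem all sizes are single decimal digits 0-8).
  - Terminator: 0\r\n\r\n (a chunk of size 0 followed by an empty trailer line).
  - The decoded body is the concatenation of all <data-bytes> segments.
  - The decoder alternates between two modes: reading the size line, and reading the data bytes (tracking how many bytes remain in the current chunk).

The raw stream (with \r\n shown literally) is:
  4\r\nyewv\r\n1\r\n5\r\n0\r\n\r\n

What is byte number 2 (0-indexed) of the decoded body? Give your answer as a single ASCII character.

Chunk 1: stream[0..1]='4' size=0x4=4, data at stream[3..7]='yewv' -> body[0..4], body so far='yewv'
Chunk 2: stream[9..10]='1' size=0x1=1, data at stream[12..13]='5' -> body[4..5], body so far='yewv5'
Chunk 3: stream[15..16]='0' size=0 (terminator). Final body='yewv5' (5 bytes)
Body byte 2 = 'w'

Answer: w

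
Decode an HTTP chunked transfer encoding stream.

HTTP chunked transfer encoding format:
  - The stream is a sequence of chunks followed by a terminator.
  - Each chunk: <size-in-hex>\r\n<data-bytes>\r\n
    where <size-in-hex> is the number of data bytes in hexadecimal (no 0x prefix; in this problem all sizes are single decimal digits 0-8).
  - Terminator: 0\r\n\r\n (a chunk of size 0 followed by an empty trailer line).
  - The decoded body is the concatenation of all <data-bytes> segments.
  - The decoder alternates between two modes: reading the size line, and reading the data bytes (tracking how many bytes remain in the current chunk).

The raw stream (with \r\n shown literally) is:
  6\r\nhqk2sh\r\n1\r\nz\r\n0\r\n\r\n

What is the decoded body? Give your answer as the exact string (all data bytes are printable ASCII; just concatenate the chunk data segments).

Chunk 1: stream[0..1]='6' size=0x6=6, data at stream[3..9]='hqk2sh' -> body[0..6], body so far='hqk2sh'
Chunk 2: stream[11..12]='1' size=0x1=1, data at stream[14..15]='z' -> body[6..7], body so far='hqk2shz'
Chunk 3: stream[17..18]='0' size=0 (terminator). Final body='hqk2shz' (7 bytes)

Answer: hqk2shz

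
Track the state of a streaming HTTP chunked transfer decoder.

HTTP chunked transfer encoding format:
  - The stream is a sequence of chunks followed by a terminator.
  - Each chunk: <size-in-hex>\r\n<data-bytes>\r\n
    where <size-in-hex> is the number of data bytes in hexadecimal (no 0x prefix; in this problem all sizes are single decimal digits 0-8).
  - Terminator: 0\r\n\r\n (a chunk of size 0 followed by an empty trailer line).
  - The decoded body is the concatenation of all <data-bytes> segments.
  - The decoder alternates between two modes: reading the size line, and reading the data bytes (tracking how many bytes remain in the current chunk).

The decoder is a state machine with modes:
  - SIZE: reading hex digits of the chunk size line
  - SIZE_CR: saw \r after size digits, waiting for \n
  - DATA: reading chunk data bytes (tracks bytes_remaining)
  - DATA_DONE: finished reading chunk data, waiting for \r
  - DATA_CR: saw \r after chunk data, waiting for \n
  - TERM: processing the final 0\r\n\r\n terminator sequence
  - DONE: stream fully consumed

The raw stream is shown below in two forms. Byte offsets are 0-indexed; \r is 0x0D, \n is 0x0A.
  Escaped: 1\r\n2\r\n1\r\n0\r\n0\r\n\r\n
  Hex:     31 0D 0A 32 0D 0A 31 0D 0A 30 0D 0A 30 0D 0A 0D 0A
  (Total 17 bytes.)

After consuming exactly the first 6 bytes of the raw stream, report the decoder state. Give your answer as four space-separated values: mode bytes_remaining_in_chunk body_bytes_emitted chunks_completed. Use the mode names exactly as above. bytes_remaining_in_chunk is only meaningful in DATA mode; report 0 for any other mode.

Byte 0 = '1': mode=SIZE remaining=0 emitted=0 chunks_done=0
Byte 1 = 0x0D: mode=SIZE_CR remaining=0 emitted=0 chunks_done=0
Byte 2 = 0x0A: mode=DATA remaining=1 emitted=0 chunks_done=0
Byte 3 = '2': mode=DATA_DONE remaining=0 emitted=1 chunks_done=0
Byte 4 = 0x0D: mode=DATA_CR remaining=0 emitted=1 chunks_done=0
Byte 5 = 0x0A: mode=SIZE remaining=0 emitted=1 chunks_done=1

Answer: SIZE 0 1 1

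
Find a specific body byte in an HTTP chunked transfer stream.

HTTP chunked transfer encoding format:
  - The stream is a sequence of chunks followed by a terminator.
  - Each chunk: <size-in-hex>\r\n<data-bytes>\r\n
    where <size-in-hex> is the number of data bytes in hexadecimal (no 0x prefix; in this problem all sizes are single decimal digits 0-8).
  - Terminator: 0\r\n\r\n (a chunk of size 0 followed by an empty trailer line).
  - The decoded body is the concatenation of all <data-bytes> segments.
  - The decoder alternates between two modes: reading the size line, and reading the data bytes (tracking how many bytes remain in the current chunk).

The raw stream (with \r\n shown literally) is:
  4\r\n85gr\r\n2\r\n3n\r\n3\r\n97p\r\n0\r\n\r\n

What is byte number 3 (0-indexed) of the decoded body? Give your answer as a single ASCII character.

Answer: r

Derivation:
Chunk 1: stream[0..1]='4' size=0x4=4, data at stream[3..7]='85gr' -> body[0..4], body so far='85gr'
Chunk 2: stream[9..10]='2' size=0x2=2, data at stream[12..14]='3n' -> body[4..6], body so far='85gr3n'
Chunk 3: stream[16..17]='3' size=0x3=3, data at stream[19..22]='97p' -> body[6..9], body so far='85gr3n97p'
Chunk 4: stream[24..25]='0' size=0 (terminator). Final body='85gr3n97p' (9 bytes)
Body byte 3 = 'r'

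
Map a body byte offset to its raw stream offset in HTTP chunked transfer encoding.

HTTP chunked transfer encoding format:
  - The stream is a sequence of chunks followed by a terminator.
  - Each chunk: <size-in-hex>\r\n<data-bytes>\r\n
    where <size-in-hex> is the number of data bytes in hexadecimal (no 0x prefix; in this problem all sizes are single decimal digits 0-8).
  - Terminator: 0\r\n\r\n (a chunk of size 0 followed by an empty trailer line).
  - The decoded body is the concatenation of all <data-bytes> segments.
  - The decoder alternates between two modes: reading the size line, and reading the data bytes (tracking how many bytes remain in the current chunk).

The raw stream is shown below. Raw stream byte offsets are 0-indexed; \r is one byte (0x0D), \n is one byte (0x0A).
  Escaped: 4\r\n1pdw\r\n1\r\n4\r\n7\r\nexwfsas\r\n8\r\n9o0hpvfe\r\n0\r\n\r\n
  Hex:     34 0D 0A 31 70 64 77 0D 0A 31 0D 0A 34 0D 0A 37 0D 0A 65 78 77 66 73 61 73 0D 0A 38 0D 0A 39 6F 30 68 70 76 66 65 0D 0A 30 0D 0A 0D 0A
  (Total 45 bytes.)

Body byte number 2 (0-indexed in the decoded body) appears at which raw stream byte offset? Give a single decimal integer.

Chunk 1: stream[0..1]='4' size=0x4=4, data at stream[3..7]='1pdw' -> body[0..4], body so far='1pdw'
Chunk 2: stream[9..10]='1' size=0x1=1, data at stream[12..13]='4' -> body[4..5], body so far='1pdw4'
Chunk 3: stream[15..16]='7' size=0x7=7, data at stream[18..25]='exwfsas' -> body[5..12], body so far='1pdw4exwfsas'
Chunk 4: stream[27..28]='8' size=0x8=8, data at stream[30..38]='9o0hpvfe' -> body[12..20], body so far='1pdw4exwfsas9o0hpvfe'
Chunk 5: stream[40..41]='0' size=0 (terminator). Final body='1pdw4exwfsas9o0hpvfe' (20 bytes)
Body byte 2 at stream offset 5

Answer: 5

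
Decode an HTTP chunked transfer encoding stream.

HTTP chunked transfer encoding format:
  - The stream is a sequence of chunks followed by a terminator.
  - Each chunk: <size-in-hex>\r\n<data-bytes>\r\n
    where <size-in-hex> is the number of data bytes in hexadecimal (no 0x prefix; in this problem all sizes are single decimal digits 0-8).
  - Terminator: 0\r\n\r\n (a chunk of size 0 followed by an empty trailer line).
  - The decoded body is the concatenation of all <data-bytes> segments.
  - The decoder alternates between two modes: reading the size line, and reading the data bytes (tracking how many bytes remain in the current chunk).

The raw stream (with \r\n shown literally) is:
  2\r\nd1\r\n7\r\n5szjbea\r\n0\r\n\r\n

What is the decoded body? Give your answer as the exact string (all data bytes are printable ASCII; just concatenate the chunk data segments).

Answer: d15szjbea

Derivation:
Chunk 1: stream[0..1]='2' size=0x2=2, data at stream[3..5]='d1' -> body[0..2], body so far='d1'
Chunk 2: stream[7..8]='7' size=0x7=7, data at stream[10..17]='5szjbea' -> body[2..9], body so far='d15szjbea'
Chunk 3: stream[19..20]='0' size=0 (terminator). Final body='d15szjbea' (9 bytes)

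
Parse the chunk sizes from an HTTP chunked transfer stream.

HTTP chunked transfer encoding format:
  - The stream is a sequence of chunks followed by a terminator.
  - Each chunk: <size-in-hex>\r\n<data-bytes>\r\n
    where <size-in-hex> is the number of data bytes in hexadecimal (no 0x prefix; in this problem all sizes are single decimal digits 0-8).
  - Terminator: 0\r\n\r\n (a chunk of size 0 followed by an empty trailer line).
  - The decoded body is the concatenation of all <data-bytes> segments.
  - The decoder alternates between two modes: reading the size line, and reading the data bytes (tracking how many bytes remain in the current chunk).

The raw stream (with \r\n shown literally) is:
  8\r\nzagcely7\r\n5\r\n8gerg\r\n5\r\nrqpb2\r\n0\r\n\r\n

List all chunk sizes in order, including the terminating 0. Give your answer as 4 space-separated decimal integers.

Answer: 8 5 5 0

Derivation:
Chunk 1: stream[0..1]='8' size=0x8=8, data at stream[3..11]='zagcely7' -> body[0..8], body so far='zagcely7'
Chunk 2: stream[13..14]='5' size=0x5=5, data at stream[16..21]='8gerg' -> body[8..13], body so far='zagcely78gerg'
Chunk 3: stream[23..24]='5' size=0x5=5, data at stream[26..31]='rqpb2' -> body[13..18], body so far='zagcely78gergrqpb2'
Chunk 4: stream[33..34]='0' size=0 (terminator). Final body='zagcely78gergrqpb2' (18 bytes)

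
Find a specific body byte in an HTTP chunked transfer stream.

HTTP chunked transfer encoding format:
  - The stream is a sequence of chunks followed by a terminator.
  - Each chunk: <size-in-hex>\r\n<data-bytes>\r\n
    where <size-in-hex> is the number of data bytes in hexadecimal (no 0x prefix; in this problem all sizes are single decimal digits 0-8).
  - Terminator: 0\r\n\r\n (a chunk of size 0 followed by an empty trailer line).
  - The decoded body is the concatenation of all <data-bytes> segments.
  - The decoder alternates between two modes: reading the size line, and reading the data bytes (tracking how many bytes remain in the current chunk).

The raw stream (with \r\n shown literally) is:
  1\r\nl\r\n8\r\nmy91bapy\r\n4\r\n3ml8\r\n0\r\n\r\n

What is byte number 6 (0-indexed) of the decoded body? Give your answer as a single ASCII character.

Chunk 1: stream[0..1]='1' size=0x1=1, data at stream[3..4]='l' -> body[0..1], body so far='l'
Chunk 2: stream[6..7]='8' size=0x8=8, data at stream[9..17]='my91bapy' -> body[1..9], body so far='lmy91bapy'
Chunk 3: stream[19..20]='4' size=0x4=4, data at stream[22..26]='3ml8' -> body[9..13], body so far='lmy91bapy3ml8'
Chunk 4: stream[28..29]='0' size=0 (terminator). Final body='lmy91bapy3ml8' (13 bytes)
Body byte 6 = 'a'

Answer: a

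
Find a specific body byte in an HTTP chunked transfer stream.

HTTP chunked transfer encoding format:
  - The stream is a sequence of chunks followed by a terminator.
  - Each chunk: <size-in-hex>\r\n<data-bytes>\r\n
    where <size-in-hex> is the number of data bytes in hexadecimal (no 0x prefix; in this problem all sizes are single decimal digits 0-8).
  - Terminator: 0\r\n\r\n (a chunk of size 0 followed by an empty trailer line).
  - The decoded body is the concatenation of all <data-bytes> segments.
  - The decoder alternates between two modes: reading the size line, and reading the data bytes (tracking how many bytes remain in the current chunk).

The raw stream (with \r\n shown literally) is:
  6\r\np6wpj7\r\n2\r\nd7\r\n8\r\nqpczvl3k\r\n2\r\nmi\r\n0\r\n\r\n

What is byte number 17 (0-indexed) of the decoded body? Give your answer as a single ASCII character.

Answer: i

Derivation:
Chunk 1: stream[0..1]='6' size=0x6=6, data at stream[3..9]='p6wpj7' -> body[0..6], body so far='p6wpj7'
Chunk 2: stream[11..12]='2' size=0x2=2, data at stream[14..16]='d7' -> body[6..8], body so far='p6wpj7d7'
Chunk 3: stream[18..19]='8' size=0x8=8, data at stream[21..29]='qpczvl3k' -> body[8..16], body so far='p6wpj7d7qpczvl3k'
Chunk 4: stream[31..32]='2' size=0x2=2, data at stream[34..36]='mi' -> body[16..18], body so far='p6wpj7d7qpczvl3kmi'
Chunk 5: stream[38..39]='0' size=0 (terminator). Final body='p6wpj7d7qpczvl3kmi' (18 bytes)
Body byte 17 = 'i'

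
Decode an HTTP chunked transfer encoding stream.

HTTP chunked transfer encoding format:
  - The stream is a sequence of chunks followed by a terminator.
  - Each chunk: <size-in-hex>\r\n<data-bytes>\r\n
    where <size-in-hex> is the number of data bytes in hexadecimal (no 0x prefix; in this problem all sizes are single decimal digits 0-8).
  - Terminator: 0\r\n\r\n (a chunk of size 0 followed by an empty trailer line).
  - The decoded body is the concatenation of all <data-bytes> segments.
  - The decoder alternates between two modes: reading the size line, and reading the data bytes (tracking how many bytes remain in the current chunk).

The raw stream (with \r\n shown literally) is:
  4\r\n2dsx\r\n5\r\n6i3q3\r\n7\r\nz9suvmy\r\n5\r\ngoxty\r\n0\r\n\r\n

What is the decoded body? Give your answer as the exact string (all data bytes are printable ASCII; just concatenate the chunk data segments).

Answer: 2dsx6i3q3z9suvmygoxty

Derivation:
Chunk 1: stream[0..1]='4' size=0x4=4, data at stream[3..7]='2dsx' -> body[0..4], body so far='2dsx'
Chunk 2: stream[9..10]='5' size=0x5=5, data at stream[12..17]='6i3q3' -> body[4..9], body so far='2dsx6i3q3'
Chunk 3: stream[19..20]='7' size=0x7=7, data at stream[22..29]='z9suvmy' -> body[9..16], body so far='2dsx6i3q3z9suvmy'
Chunk 4: stream[31..32]='5' size=0x5=5, data at stream[34..39]='goxty' -> body[16..21], body so far='2dsx6i3q3z9suvmygoxty'
Chunk 5: stream[41..42]='0' size=0 (terminator). Final body='2dsx6i3q3z9suvmygoxty' (21 bytes)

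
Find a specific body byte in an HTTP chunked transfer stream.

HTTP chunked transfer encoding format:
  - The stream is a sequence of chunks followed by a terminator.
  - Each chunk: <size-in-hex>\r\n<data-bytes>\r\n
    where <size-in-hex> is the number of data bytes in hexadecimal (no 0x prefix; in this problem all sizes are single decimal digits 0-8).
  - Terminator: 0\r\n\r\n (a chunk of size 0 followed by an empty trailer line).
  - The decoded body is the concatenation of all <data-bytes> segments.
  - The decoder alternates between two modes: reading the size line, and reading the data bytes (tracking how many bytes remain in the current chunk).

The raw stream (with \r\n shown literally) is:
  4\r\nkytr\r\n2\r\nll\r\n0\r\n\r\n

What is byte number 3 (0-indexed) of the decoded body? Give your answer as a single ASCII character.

Chunk 1: stream[0..1]='4' size=0x4=4, data at stream[3..7]='kytr' -> body[0..4], body so far='kytr'
Chunk 2: stream[9..10]='2' size=0x2=2, data at stream[12..14]='ll' -> body[4..6], body so far='kytrll'
Chunk 3: stream[16..17]='0' size=0 (terminator). Final body='kytrll' (6 bytes)
Body byte 3 = 'r'

Answer: r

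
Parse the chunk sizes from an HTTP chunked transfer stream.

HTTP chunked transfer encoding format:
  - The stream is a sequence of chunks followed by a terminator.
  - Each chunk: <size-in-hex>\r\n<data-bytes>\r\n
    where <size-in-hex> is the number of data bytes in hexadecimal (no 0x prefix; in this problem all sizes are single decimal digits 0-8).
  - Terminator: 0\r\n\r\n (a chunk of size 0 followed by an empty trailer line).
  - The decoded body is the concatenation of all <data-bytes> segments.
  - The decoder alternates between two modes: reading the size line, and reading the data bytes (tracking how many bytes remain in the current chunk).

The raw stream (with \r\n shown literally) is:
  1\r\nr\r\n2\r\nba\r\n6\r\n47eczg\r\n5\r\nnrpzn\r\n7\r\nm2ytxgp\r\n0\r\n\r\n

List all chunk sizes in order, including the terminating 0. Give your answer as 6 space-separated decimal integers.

Answer: 1 2 6 5 7 0

Derivation:
Chunk 1: stream[0..1]='1' size=0x1=1, data at stream[3..4]='r' -> body[0..1], body so far='r'
Chunk 2: stream[6..7]='2' size=0x2=2, data at stream[9..11]='ba' -> body[1..3], body so far='rba'
Chunk 3: stream[13..14]='6' size=0x6=6, data at stream[16..22]='47eczg' -> body[3..9], body so far='rba47eczg'
Chunk 4: stream[24..25]='5' size=0x5=5, data at stream[27..32]='nrpzn' -> body[9..14], body so far='rba47eczgnrpzn'
Chunk 5: stream[34..35]='7' size=0x7=7, data at stream[37..44]='m2ytxgp' -> body[14..21], body so far='rba47eczgnrpznm2ytxgp'
Chunk 6: stream[46..47]='0' size=0 (terminator). Final body='rba47eczgnrpznm2ytxgp' (21 bytes)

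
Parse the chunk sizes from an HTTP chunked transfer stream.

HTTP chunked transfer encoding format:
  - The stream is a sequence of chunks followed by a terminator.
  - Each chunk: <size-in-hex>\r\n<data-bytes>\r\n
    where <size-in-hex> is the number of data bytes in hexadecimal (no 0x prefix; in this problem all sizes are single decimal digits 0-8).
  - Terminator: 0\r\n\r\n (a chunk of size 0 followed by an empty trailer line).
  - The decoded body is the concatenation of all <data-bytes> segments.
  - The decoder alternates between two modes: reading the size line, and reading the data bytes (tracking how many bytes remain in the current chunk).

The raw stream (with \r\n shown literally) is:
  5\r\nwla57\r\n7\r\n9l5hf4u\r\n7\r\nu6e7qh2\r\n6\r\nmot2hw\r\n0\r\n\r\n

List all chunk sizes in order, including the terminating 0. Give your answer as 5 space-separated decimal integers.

Chunk 1: stream[0..1]='5' size=0x5=5, data at stream[3..8]='wla57' -> body[0..5], body so far='wla57'
Chunk 2: stream[10..11]='7' size=0x7=7, data at stream[13..20]='9l5hf4u' -> body[5..12], body so far='wla579l5hf4u'
Chunk 3: stream[22..23]='7' size=0x7=7, data at stream[25..32]='u6e7qh2' -> body[12..19], body so far='wla579l5hf4uu6e7qh2'
Chunk 4: stream[34..35]='6' size=0x6=6, data at stream[37..43]='mot2hw' -> body[19..25], body so far='wla579l5hf4uu6e7qh2mot2hw'
Chunk 5: stream[45..46]='0' size=0 (terminator). Final body='wla579l5hf4uu6e7qh2mot2hw' (25 bytes)

Answer: 5 7 7 6 0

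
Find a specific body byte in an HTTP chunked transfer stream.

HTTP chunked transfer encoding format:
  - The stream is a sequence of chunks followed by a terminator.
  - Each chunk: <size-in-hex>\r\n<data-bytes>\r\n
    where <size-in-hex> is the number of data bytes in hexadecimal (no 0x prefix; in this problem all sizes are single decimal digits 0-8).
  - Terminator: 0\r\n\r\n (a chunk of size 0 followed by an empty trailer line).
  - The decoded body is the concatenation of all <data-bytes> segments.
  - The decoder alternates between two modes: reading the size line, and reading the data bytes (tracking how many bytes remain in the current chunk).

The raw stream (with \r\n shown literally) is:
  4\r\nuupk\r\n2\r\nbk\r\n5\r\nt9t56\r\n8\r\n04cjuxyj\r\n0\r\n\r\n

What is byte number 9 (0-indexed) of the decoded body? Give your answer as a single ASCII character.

Chunk 1: stream[0..1]='4' size=0x4=4, data at stream[3..7]='uupk' -> body[0..4], body so far='uupk'
Chunk 2: stream[9..10]='2' size=0x2=2, data at stream[12..14]='bk' -> body[4..6], body so far='uupkbk'
Chunk 3: stream[16..17]='5' size=0x5=5, data at stream[19..24]='t9t56' -> body[6..11], body so far='uupkbkt9t56'
Chunk 4: stream[26..27]='8' size=0x8=8, data at stream[29..37]='04cjuxyj' -> body[11..19], body so far='uupkbkt9t5604cjuxyj'
Chunk 5: stream[39..40]='0' size=0 (terminator). Final body='uupkbkt9t5604cjuxyj' (19 bytes)
Body byte 9 = '5'

Answer: 5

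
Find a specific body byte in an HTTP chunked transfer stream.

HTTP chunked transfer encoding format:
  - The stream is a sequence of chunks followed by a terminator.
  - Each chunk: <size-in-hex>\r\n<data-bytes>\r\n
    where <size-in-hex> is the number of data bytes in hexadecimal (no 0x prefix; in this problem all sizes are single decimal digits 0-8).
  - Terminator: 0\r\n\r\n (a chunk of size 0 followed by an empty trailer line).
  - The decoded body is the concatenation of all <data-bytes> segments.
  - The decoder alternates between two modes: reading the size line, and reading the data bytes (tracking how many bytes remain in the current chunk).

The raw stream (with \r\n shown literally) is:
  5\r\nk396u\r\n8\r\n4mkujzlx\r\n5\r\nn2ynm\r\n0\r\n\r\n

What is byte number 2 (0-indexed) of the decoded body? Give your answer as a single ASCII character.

Answer: 9

Derivation:
Chunk 1: stream[0..1]='5' size=0x5=5, data at stream[3..8]='k396u' -> body[0..5], body so far='k396u'
Chunk 2: stream[10..11]='8' size=0x8=8, data at stream[13..21]='4mkujzlx' -> body[5..13], body so far='k396u4mkujzlx'
Chunk 3: stream[23..24]='5' size=0x5=5, data at stream[26..31]='n2ynm' -> body[13..18], body so far='k396u4mkujzlxn2ynm'
Chunk 4: stream[33..34]='0' size=0 (terminator). Final body='k396u4mkujzlxn2ynm' (18 bytes)
Body byte 2 = '9'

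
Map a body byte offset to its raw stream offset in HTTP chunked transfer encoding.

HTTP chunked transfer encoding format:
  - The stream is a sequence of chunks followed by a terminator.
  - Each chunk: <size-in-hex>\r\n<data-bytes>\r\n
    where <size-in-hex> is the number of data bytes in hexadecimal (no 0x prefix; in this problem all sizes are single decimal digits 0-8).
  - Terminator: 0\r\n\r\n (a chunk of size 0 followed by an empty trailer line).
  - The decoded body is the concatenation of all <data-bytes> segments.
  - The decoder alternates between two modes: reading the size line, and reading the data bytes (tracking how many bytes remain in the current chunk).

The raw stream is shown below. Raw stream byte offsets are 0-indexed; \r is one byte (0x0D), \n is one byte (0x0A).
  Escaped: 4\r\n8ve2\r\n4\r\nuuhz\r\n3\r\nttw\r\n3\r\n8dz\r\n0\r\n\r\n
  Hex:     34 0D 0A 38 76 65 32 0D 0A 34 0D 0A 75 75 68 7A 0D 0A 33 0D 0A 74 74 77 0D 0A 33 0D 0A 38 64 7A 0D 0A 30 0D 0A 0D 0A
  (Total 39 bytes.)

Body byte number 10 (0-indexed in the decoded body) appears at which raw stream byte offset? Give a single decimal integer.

Chunk 1: stream[0..1]='4' size=0x4=4, data at stream[3..7]='8ve2' -> body[0..4], body so far='8ve2'
Chunk 2: stream[9..10]='4' size=0x4=4, data at stream[12..16]='uuhz' -> body[4..8], body so far='8ve2uuhz'
Chunk 3: stream[18..19]='3' size=0x3=3, data at stream[21..24]='ttw' -> body[8..11], body so far='8ve2uuhzttw'
Chunk 4: stream[26..27]='3' size=0x3=3, data at stream[29..32]='8dz' -> body[11..14], body so far='8ve2uuhzttw8dz'
Chunk 5: stream[34..35]='0' size=0 (terminator). Final body='8ve2uuhzttw8dz' (14 bytes)
Body byte 10 at stream offset 23

Answer: 23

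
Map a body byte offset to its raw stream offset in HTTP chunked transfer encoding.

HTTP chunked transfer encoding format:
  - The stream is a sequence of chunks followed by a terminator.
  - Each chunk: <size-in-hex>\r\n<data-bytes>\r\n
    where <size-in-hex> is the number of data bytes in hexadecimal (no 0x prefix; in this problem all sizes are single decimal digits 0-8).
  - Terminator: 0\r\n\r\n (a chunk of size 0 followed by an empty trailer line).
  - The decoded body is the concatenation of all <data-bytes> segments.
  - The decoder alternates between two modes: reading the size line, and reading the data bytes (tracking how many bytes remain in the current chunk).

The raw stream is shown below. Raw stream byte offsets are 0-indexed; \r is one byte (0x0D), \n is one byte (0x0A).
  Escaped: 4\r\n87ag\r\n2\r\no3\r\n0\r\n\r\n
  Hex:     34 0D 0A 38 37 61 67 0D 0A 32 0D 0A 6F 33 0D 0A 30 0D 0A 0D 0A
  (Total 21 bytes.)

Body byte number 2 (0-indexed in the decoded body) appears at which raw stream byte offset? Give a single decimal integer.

Chunk 1: stream[0..1]='4' size=0x4=4, data at stream[3..7]='87ag' -> body[0..4], body so far='87ag'
Chunk 2: stream[9..10]='2' size=0x2=2, data at stream[12..14]='o3' -> body[4..6], body so far='87ago3'
Chunk 3: stream[16..17]='0' size=0 (terminator). Final body='87ago3' (6 bytes)
Body byte 2 at stream offset 5

Answer: 5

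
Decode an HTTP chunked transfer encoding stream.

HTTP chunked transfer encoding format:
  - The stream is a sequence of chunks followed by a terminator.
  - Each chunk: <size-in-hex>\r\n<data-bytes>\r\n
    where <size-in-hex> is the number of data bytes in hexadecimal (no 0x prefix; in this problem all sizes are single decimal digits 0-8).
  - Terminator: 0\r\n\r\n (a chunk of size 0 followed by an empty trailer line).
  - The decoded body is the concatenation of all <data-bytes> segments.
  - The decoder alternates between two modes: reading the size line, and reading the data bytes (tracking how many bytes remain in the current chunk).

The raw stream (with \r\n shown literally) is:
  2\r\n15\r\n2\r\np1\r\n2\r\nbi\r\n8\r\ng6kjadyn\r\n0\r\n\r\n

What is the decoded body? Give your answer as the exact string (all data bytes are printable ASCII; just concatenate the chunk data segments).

Chunk 1: stream[0..1]='2' size=0x2=2, data at stream[3..5]='15' -> body[0..2], body so far='15'
Chunk 2: stream[7..8]='2' size=0x2=2, data at stream[10..12]='p1' -> body[2..4], body so far='15p1'
Chunk 3: stream[14..15]='2' size=0x2=2, data at stream[17..19]='bi' -> body[4..6], body so far='15p1bi'
Chunk 4: stream[21..22]='8' size=0x8=8, data at stream[24..32]='g6kjadyn' -> body[6..14], body so far='15p1big6kjadyn'
Chunk 5: stream[34..35]='0' size=0 (terminator). Final body='15p1big6kjadyn' (14 bytes)

Answer: 15p1big6kjadyn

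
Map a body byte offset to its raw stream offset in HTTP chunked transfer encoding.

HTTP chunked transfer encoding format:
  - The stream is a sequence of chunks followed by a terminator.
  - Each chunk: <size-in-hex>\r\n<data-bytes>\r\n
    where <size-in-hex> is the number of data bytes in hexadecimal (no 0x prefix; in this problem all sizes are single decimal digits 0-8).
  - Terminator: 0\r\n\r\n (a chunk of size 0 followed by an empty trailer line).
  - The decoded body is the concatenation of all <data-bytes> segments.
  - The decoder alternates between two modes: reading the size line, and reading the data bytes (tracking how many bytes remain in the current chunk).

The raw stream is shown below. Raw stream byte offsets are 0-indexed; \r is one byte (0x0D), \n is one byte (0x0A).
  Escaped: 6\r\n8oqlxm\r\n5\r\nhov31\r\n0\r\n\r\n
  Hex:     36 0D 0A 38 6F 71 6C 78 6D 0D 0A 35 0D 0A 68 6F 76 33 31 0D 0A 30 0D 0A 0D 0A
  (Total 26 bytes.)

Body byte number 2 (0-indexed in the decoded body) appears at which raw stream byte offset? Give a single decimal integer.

Chunk 1: stream[0..1]='6' size=0x6=6, data at stream[3..9]='8oqlxm' -> body[0..6], body so far='8oqlxm'
Chunk 2: stream[11..12]='5' size=0x5=5, data at stream[14..19]='hov31' -> body[6..11], body so far='8oqlxmhov31'
Chunk 3: stream[21..22]='0' size=0 (terminator). Final body='8oqlxmhov31' (11 bytes)
Body byte 2 at stream offset 5

Answer: 5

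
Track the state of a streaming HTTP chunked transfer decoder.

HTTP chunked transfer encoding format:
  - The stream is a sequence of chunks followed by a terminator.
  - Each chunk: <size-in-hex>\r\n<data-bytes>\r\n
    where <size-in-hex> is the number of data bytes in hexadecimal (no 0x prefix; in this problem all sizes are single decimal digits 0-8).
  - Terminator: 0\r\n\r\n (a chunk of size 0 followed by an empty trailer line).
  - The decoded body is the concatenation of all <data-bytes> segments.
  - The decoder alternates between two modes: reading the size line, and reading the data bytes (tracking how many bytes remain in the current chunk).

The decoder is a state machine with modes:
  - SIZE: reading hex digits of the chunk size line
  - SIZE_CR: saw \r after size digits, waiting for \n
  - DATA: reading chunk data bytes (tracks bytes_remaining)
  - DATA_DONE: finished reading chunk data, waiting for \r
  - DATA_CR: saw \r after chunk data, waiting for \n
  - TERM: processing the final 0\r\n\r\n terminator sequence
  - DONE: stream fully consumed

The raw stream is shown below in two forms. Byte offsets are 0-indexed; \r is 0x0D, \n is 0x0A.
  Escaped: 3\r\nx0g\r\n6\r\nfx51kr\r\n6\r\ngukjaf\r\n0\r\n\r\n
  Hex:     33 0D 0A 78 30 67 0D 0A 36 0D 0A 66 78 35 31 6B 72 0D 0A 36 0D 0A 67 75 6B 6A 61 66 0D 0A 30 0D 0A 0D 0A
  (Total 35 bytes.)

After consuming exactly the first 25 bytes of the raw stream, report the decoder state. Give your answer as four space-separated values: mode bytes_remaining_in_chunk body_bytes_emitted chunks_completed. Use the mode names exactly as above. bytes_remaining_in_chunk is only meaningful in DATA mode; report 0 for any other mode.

Byte 0 = '3': mode=SIZE remaining=0 emitted=0 chunks_done=0
Byte 1 = 0x0D: mode=SIZE_CR remaining=0 emitted=0 chunks_done=0
Byte 2 = 0x0A: mode=DATA remaining=3 emitted=0 chunks_done=0
Byte 3 = 'x': mode=DATA remaining=2 emitted=1 chunks_done=0
Byte 4 = '0': mode=DATA remaining=1 emitted=2 chunks_done=0
Byte 5 = 'g': mode=DATA_DONE remaining=0 emitted=3 chunks_done=0
Byte 6 = 0x0D: mode=DATA_CR remaining=0 emitted=3 chunks_done=0
Byte 7 = 0x0A: mode=SIZE remaining=0 emitted=3 chunks_done=1
Byte 8 = '6': mode=SIZE remaining=0 emitted=3 chunks_done=1
Byte 9 = 0x0D: mode=SIZE_CR remaining=0 emitted=3 chunks_done=1
Byte 10 = 0x0A: mode=DATA remaining=6 emitted=3 chunks_done=1
Byte 11 = 'f': mode=DATA remaining=5 emitted=4 chunks_done=1
Byte 12 = 'x': mode=DATA remaining=4 emitted=5 chunks_done=1
Byte 13 = '5': mode=DATA remaining=3 emitted=6 chunks_done=1
Byte 14 = '1': mode=DATA remaining=2 emitted=7 chunks_done=1
Byte 15 = 'k': mode=DATA remaining=1 emitted=8 chunks_done=1
Byte 16 = 'r': mode=DATA_DONE remaining=0 emitted=9 chunks_done=1
Byte 17 = 0x0D: mode=DATA_CR remaining=0 emitted=9 chunks_done=1
Byte 18 = 0x0A: mode=SIZE remaining=0 emitted=9 chunks_done=2
Byte 19 = '6': mode=SIZE remaining=0 emitted=9 chunks_done=2
Byte 20 = 0x0D: mode=SIZE_CR remaining=0 emitted=9 chunks_done=2
Byte 21 = 0x0A: mode=DATA remaining=6 emitted=9 chunks_done=2
Byte 22 = 'g': mode=DATA remaining=5 emitted=10 chunks_done=2
Byte 23 = 'u': mode=DATA remaining=4 emitted=11 chunks_done=2
Byte 24 = 'k': mode=DATA remaining=3 emitted=12 chunks_done=2

Answer: DATA 3 12 2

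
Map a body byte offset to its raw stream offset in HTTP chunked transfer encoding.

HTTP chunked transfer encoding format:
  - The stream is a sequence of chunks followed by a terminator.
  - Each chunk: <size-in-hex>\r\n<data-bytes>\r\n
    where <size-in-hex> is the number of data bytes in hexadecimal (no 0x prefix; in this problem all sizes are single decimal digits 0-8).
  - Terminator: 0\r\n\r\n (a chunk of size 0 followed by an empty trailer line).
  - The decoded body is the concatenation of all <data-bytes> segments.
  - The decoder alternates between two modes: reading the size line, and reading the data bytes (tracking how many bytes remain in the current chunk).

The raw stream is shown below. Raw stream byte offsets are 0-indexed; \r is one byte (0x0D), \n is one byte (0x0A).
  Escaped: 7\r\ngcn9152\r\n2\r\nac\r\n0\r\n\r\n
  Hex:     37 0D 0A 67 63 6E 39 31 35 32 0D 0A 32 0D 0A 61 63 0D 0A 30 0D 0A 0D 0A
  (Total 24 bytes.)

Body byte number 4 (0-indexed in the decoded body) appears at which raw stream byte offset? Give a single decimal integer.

Chunk 1: stream[0..1]='7' size=0x7=7, data at stream[3..10]='gcn9152' -> body[0..7], body so far='gcn9152'
Chunk 2: stream[12..13]='2' size=0x2=2, data at stream[15..17]='ac' -> body[7..9], body so far='gcn9152ac'
Chunk 3: stream[19..20]='0' size=0 (terminator). Final body='gcn9152ac' (9 bytes)
Body byte 4 at stream offset 7

Answer: 7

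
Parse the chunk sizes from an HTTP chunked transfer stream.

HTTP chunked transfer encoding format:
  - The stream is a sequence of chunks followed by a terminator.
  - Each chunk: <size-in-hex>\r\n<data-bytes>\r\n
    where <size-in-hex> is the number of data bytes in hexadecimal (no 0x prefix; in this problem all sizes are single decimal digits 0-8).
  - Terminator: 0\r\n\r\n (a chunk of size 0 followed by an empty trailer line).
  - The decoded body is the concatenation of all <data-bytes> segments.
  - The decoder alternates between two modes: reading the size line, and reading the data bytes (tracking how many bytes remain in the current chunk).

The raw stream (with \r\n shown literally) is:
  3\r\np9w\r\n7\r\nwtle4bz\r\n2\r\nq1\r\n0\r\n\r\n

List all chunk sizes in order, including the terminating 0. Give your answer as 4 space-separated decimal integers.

Chunk 1: stream[0..1]='3' size=0x3=3, data at stream[3..6]='p9w' -> body[0..3], body so far='p9w'
Chunk 2: stream[8..9]='7' size=0x7=7, data at stream[11..18]='wtle4bz' -> body[3..10], body so far='p9wwtle4bz'
Chunk 3: stream[20..21]='2' size=0x2=2, data at stream[23..25]='q1' -> body[10..12], body so far='p9wwtle4bzq1'
Chunk 4: stream[27..28]='0' size=0 (terminator). Final body='p9wwtle4bzq1' (12 bytes)

Answer: 3 7 2 0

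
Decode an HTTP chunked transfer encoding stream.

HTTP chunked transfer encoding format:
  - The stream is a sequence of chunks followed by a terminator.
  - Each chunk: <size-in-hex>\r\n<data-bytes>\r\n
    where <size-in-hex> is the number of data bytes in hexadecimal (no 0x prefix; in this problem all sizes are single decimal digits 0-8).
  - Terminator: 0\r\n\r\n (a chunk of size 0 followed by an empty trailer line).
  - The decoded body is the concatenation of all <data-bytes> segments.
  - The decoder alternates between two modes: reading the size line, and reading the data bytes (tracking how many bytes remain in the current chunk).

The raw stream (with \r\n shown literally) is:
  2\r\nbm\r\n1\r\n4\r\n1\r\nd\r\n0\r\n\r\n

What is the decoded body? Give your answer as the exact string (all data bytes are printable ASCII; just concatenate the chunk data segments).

Chunk 1: stream[0..1]='2' size=0x2=2, data at stream[3..5]='bm' -> body[0..2], body so far='bm'
Chunk 2: stream[7..8]='1' size=0x1=1, data at stream[10..11]='4' -> body[2..3], body so far='bm4'
Chunk 3: stream[13..14]='1' size=0x1=1, data at stream[16..17]='d' -> body[3..4], body so far='bm4d'
Chunk 4: stream[19..20]='0' size=0 (terminator). Final body='bm4d' (4 bytes)

Answer: bm4d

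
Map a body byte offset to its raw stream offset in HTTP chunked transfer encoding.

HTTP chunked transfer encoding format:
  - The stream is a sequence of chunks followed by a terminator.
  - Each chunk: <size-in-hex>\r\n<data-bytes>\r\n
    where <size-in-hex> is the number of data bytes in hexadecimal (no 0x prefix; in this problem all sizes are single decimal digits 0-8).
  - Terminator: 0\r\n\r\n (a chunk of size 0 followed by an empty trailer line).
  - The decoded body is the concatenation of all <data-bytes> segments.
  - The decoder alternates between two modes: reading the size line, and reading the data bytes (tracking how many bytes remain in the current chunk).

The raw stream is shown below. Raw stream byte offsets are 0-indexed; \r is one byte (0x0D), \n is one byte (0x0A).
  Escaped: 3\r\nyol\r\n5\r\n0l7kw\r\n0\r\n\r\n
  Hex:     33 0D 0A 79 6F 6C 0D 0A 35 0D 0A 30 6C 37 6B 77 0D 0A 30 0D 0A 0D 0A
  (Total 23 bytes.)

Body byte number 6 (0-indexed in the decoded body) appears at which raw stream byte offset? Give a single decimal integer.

Chunk 1: stream[0..1]='3' size=0x3=3, data at stream[3..6]='yol' -> body[0..3], body so far='yol'
Chunk 2: stream[8..9]='5' size=0x5=5, data at stream[11..16]='0l7kw' -> body[3..8], body so far='yol0l7kw'
Chunk 3: stream[18..19]='0' size=0 (terminator). Final body='yol0l7kw' (8 bytes)
Body byte 6 at stream offset 14

Answer: 14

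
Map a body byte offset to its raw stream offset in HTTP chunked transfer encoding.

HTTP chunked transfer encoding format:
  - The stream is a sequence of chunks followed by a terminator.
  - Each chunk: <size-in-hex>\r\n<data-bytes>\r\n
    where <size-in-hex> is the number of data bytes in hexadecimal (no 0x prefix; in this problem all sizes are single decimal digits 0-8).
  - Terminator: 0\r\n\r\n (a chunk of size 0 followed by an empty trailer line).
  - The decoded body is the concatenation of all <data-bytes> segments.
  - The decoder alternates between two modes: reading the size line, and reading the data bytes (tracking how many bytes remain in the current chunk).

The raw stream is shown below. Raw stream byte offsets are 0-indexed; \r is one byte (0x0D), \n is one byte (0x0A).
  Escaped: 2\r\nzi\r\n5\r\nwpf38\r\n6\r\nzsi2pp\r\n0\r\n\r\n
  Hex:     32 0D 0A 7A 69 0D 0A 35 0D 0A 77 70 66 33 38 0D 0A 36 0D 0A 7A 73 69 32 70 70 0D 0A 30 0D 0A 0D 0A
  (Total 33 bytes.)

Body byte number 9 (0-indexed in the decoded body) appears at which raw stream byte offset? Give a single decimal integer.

Chunk 1: stream[0..1]='2' size=0x2=2, data at stream[3..5]='zi' -> body[0..2], body so far='zi'
Chunk 2: stream[7..8]='5' size=0x5=5, data at stream[10..15]='wpf38' -> body[2..7], body so far='ziwpf38'
Chunk 3: stream[17..18]='6' size=0x6=6, data at stream[20..26]='zsi2pp' -> body[7..13], body so far='ziwpf38zsi2pp'
Chunk 4: stream[28..29]='0' size=0 (terminator). Final body='ziwpf38zsi2pp' (13 bytes)
Body byte 9 at stream offset 22

Answer: 22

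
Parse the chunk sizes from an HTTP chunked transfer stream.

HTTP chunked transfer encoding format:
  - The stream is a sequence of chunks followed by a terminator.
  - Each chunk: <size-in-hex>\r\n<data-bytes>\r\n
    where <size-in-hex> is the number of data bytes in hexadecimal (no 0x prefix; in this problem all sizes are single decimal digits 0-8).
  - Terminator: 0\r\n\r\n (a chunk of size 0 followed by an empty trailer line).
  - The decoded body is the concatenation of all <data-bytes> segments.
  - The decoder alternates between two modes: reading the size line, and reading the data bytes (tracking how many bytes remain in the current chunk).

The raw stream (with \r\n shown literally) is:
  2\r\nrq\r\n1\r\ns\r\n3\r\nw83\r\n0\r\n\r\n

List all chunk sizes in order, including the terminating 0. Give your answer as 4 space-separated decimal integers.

Chunk 1: stream[0..1]='2' size=0x2=2, data at stream[3..5]='rq' -> body[0..2], body so far='rq'
Chunk 2: stream[7..8]='1' size=0x1=1, data at stream[10..11]='s' -> body[2..3], body so far='rqs'
Chunk 3: stream[13..14]='3' size=0x3=3, data at stream[16..19]='w83' -> body[3..6], body so far='rqsw83'
Chunk 4: stream[21..22]='0' size=0 (terminator). Final body='rqsw83' (6 bytes)

Answer: 2 1 3 0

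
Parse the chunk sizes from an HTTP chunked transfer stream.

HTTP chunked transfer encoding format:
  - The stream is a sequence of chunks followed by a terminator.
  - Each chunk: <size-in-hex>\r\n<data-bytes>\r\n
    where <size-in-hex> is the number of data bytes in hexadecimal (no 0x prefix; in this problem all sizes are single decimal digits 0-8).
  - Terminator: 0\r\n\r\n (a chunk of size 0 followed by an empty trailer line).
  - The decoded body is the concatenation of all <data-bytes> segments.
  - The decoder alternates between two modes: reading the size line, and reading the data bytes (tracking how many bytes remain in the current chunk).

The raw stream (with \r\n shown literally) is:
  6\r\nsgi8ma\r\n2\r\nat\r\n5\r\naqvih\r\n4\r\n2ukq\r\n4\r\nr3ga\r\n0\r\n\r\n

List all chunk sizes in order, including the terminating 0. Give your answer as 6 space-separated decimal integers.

Answer: 6 2 5 4 4 0

Derivation:
Chunk 1: stream[0..1]='6' size=0x6=6, data at stream[3..9]='sgi8ma' -> body[0..6], body so far='sgi8ma'
Chunk 2: stream[11..12]='2' size=0x2=2, data at stream[14..16]='at' -> body[6..8], body so far='sgi8maat'
Chunk 3: stream[18..19]='5' size=0x5=5, data at stream[21..26]='aqvih' -> body[8..13], body so far='sgi8maataqvih'
Chunk 4: stream[28..29]='4' size=0x4=4, data at stream[31..35]='2ukq' -> body[13..17], body so far='sgi8maataqvih2ukq'
Chunk 5: stream[37..38]='4' size=0x4=4, data at stream[40..44]='r3ga' -> body[17..21], body so far='sgi8maataqvih2ukqr3ga'
Chunk 6: stream[46..47]='0' size=0 (terminator). Final body='sgi8maataqvih2ukqr3ga' (21 bytes)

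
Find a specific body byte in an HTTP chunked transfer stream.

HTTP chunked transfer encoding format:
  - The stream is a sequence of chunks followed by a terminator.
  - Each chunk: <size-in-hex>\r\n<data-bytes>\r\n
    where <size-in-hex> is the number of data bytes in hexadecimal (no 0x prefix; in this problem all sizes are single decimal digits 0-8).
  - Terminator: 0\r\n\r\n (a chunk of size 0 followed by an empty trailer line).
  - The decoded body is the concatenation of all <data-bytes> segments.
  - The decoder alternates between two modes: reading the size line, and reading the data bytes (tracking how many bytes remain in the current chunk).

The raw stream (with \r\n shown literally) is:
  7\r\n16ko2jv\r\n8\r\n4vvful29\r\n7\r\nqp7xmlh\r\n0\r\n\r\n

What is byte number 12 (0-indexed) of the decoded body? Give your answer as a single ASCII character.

Answer: l

Derivation:
Chunk 1: stream[0..1]='7' size=0x7=7, data at stream[3..10]='16ko2jv' -> body[0..7], body so far='16ko2jv'
Chunk 2: stream[12..13]='8' size=0x8=8, data at stream[15..23]='4vvful29' -> body[7..15], body so far='16ko2jv4vvful29'
Chunk 3: stream[25..26]='7' size=0x7=7, data at stream[28..35]='qp7xmlh' -> body[15..22], body so far='16ko2jv4vvful29qp7xmlh'
Chunk 4: stream[37..38]='0' size=0 (terminator). Final body='16ko2jv4vvful29qp7xmlh' (22 bytes)
Body byte 12 = 'l'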